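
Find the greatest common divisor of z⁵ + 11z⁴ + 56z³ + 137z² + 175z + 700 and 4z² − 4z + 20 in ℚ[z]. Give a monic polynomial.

z² − z + 5

By polynomial division,
  z⁵ + 11z⁴ + 56z³ + 137z² + 175z + 700 = ((1/4)z³ + 3z² + (63/4)z + 35)(4z² − 4z + 20) + (0)
Last nonzero remainder: 4z² − 4z + 20. Dividing through by 4 gives the monic gcd z² − z + 5.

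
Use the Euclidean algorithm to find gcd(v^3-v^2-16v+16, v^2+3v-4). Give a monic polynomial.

v^2+3v-4

Euclidean algorithm in ℚ[v]:
  v^3-v^2-16v+16 = (v-4)(v^2+3v-4) + (0)
The last nonzero remainder v^2+3v-4 is already monic.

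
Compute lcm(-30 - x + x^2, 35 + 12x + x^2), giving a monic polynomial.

By polynomial division,
  x^2 - x - 30 = (x^2 + 12x + 35) + (-13x - 65)
  x^2 + 12x + 35 = (-(1/13)x - 7/13)(-13x - 65) + (0)
Last nonzero remainder: -13x - 65. Dividing through by -13 gives the monic gcd x + 5.
Then lcm(f, g) = f·g / gcd(f, g); expanding and making the result monic gives the answer.

-210 - 37x + 6x^2 + x^3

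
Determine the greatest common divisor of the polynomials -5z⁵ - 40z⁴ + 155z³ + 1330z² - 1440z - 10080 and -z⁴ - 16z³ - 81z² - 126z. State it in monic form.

z³ + 16z² + 81z + 126

By polynomial division,
  -5z⁵ - 40z⁴ + 155z³ + 1330z² - 1440z - 10080 = (5z - 40)(-z⁴ - 16z³ - 81z² - 126z) + (-80z³ - 1280z² - 6480z - 10080)
  -z⁴ - 16z³ - 81z² - 126z = ((1/80)z)(-80z³ - 1280z² - 6480z - 10080) + (0)
Last nonzero remainder: -80z³ - 1280z² - 6480z - 10080. Dividing through by -80 gives the monic gcd z³ + 16z² + 81z + 126.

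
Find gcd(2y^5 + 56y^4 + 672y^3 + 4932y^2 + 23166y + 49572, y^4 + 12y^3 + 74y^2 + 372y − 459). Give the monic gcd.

By polynomial division,
  2y^5 + 56y^4 + 672y^3 + 4932y^2 + 23166y + 49572 = (2y + 32)(y^4 + 12y^3 + 74y^2 + 372y − 459) + (140y^3 + 1820y^2 + 12180y + 64260)
  y^4 + 12y^3 + 74y^2 + 372y − 459 = ((1/140)y − 1/140)(140y^3 + 1820y^2 + 12180y + 64260) + (0)
Last nonzero remainder: 140y^3 + 1820y^2 + 12180y + 64260. Dividing through by 140 gives the monic gcd y^3 + 13y^2 + 87y + 459.

y^3 + 13y^2 + 87y + 459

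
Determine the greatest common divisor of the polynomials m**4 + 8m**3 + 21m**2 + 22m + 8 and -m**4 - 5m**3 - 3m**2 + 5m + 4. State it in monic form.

m**3 + 6m**2 + 9m + 4

By polynomial division,
  m**4 + 8m**3 + 21m**2 + 22m + 8 = (-1)(-m**4 - 5m**3 - 3m**2 + 5m + 4) + (3m**3 + 18m**2 + 27m + 12)
  -m**4 - 5m**3 - 3m**2 + 5m + 4 = (-(1/3)m + 1/3)(3m**3 + 18m**2 + 27m + 12) + (0)
Last nonzero remainder: 3m**3 + 18m**2 + 27m + 12. Dividing through by 3 gives the monic gcd m**3 + 6m**2 + 9m + 4.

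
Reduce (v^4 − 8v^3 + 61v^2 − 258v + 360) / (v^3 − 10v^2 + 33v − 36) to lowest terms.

Euclidean algorithm in ℚ[v]:
  v^4 − 8v^3 + 61v^2 − 258v + 360 = (v + 2)(v^3 − 10v^2 + 33v − 36) + (48v^2 − 288v + 432)
  v^3 − 10v^2 + 33v − 36 = ((1/48)v − 1/12)(48v^2 − 288v + 432) + (0)
Last nonzero remainder: 48v^2 − 288v + 432. Dividing through by 48 gives the monic gcd v^2 − 6v + 9.
Cancel v^2 − 6v + 9 from numerator and denominator to get the reduced form.

(v^2 − 2v + 40)/(v − 4)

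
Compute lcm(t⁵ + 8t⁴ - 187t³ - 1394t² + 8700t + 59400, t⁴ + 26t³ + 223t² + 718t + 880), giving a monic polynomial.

Repeated division with remainder:
  t⁵ + 8t⁴ - 187t³ - 1394t² + 8700t + 59400 = (t - 18)(t⁴ + 26t³ + 223t² + 718t + 880) + (58t³ + 1902t² + 20744t + 75240)
  t⁴ + 26t³ + 223t² + 718t + 880 = ((1/58)t - 197/1682)(58t³ + 1902t² + 20744t + 75240) + ((74102/841)t² + (1556142/841)t + 8151220/841)
  58t³ + 1902t² + 20744t + 75240 = ((24389/37051)t + 287622/37051)((74102/841)t² + (1556142/841)t + 8151220/841) + (0)
Last nonzero remainder: (74102/841)t² + (1556142/841)t + 8151220/841. Dividing through by 74102/841 gives the monic gcd t² + 21t + 110.
Then lcm(f, g) = f·g / gcd(f, g); expanding and making the result monic gives the answer.

t⁷ + 13t⁶ - 139t⁵ - 2265t⁴ + 234t³ + 91748t² + 366600t + 475200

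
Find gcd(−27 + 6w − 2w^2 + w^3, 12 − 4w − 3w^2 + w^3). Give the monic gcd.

−3 + w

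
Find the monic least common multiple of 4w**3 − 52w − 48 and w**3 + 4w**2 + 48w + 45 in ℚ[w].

w**5 + 3w**4 + 32w**3 − 51w**2 − 621w − 540

By polynomial division,
  4w**3 − 52w − 48 = (4)(w**3 + 4w**2 + 48w + 45) + (−16w**2 − 244w − 228)
  w**3 + 4w**2 + 48w + 45 = (−(1/16)w + 45/64)(−16w**2 − 244w − 228) + ((3285/16)w + 3285/16)
  −16w**2 − 244w − 228 = (−(256/3285)w − 1216/1095)((3285/16)w + 3285/16) + (0)
Last nonzero remainder: (3285/16)w + 3285/16. Dividing through by 3285/16 gives the monic gcd w + 1.
Then lcm(f, g) = f·g / gcd(f, g); expanding and making the result monic gives the answer.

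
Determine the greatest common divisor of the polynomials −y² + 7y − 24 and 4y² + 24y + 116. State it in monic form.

1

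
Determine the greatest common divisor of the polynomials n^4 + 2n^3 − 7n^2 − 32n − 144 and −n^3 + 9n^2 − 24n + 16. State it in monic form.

n − 4

Euclidean algorithm in ℚ[n]:
  n^4 + 2n^3 − 7n^2 − 32n − 144 = (−n − 11)(−n^3 + 9n^2 − 24n + 16) + (68n^2 − 280n + 32)
  −n^3 + 9n^2 − 24n + 16 = (−(1/68)n + 83/1156)(68n^2 − 280n + 32) + (−(990/289)n + 3960/289)
  68n^2 − 280n + 32 = (−(9826/495)n + 1156/495)(−(990/289)n + 3960/289) + (0)
Last nonzero remainder: −(990/289)n + 3960/289. Dividing through by −990/289 gives the monic gcd n − 4.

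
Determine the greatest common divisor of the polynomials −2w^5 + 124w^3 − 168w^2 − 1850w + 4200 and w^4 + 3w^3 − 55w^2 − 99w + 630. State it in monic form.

w^3 + 9w^2 − w − 105

By polynomial division,
  −2w^5 + 124w^3 − 168w^2 − 1850w + 4200 = (−2w + 6)(w^4 + 3w^3 − 55w^2 − 99w + 630) + (−4w^3 − 36w^2 + 4w + 420)
  w^4 + 3w^3 − 55w^2 − 99w + 630 = (−(1/4)w + 3/2)(−4w^3 − 36w^2 + 4w + 420) + (0)
Last nonzero remainder: −4w^3 − 36w^2 + 4w + 420. Dividing through by −4 gives the monic gcd w^3 + 9w^2 − w − 105.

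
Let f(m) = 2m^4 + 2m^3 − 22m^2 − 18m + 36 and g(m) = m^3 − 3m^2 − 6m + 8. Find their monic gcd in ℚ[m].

m^2 + m − 2

Apply the Euclidean algorithm:
  2m^4 + 2m^3 − 22m^2 − 18m + 36 = (2m + 8)(m^3 − 3m^2 − 6m + 8) + (14m^2 + 14m − 28)
  m^3 − 3m^2 − 6m + 8 = ((1/14)m − 2/7)(14m^2 + 14m − 28) + (0)
Last nonzero remainder: 14m^2 + 14m − 28. Dividing through by 14 gives the monic gcd m^2 + m − 2.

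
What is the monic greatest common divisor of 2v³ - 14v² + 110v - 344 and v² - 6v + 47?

1

By polynomial division,
  2v³ - 14v² + 110v - 344 = (2v - 2)(v² - 6v + 47) + (4v - 250)
  v² - 6v + 47 = ((1/4)v + 113/8)(4v - 250) + (14313/4)
  4v - 250 = ((16/14313)v - 1000/14313)(14313/4) + (0)
The last nonzero remainder is the constant 14313/4, so the polynomials are coprime and gcd = 1.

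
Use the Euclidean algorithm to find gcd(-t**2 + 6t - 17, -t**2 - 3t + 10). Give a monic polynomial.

By polynomial division,
  -t**2 + 6t - 17 = (-t**2 - 3t + 10) + (9t - 27)
  -t**2 - 3t + 10 = (-(1/9)t - 2/3)(9t - 27) + (-8)
  9t - 27 = (-(9/8)t + 27/8)(-8) + (0)
The last nonzero remainder is the constant -8, so the polynomials are coprime and gcd = 1.

1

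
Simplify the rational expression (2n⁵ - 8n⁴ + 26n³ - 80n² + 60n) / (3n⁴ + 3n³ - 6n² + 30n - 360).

Repeated division with remainder:
  2n⁵ - 8n⁴ + 26n³ - 80n² + 60n = ((2/3)n - 10/3)(3n⁴ + 3n³ - 6n² + 30n - 360) + (40n³ - 120n² + 400n - 1200)
  3n⁴ + 3n³ - 6n² + 30n - 360 = ((3/40)n + 3/10)(40n³ - 120n² + 400n - 1200) + (0)
Last nonzero remainder: 40n³ - 120n² + 400n - 1200. Dividing through by 40 gives the monic gcd n³ - 3n² + 10n - 30.
Cancel n³ - 3n² + 10n - 30 from numerator and denominator to get the reduced form.

(2n² - 2n)/(3n + 12)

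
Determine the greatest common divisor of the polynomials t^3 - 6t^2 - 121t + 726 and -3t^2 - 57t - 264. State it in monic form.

t + 11

Apply the Euclidean algorithm:
  t^3 - 6t^2 - 121t + 726 = (-(1/3)t + 25/3)(-3t^2 - 57t - 264) + (266t + 2926)
  -3t^2 - 57t - 264 = (-(3/266)t - 12/133)(266t + 2926) + (0)
Last nonzero remainder: 266t + 2926. Dividing through by 266 gives the monic gcd t + 11.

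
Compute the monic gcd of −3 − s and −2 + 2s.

1

Apply the Euclidean algorithm:
  −s − 3 = (−1/2)(2s − 2) + (−4)
  2s − 2 = (−(1/2)s + 1/2)(−4) + (0)
The last nonzero remainder is the constant −4, so the polynomials are coprime and gcd = 1.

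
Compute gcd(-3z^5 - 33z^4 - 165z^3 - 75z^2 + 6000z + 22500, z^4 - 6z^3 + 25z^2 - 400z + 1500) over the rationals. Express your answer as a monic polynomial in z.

z^3 + 25z - 250

Apply the Euclidean algorithm:
  -3z^5 - 33z^4 - 165z^3 - 75z^2 + 6000z + 22500 = (-3z - 51)(z^4 - 6z^3 + 25z^2 - 400z + 1500) + (-396z^3 - 9900z + 99000)
  z^4 - 6z^3 + 25z^2 - 400z + 1500 = (-(1/396)z + 1/66)(-396z^3 - 9900z + 99000) + (0)
Last nonzero remainder: -396z^3 - 9900z + 99000. Dividing through by -396 gives the monic gcd z^3 + 25z - 250.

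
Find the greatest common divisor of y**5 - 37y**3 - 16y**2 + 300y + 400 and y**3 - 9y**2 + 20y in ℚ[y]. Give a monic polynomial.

y**2 - 9y + 20

Repeated division with remainder:
  y**5 - 37y**3 - 16y**2 + 300y + 400 = (y**2 + 9y + 24)(y**3 - 9y**2 + 20y) + (20y**2 - 180y + 400)
  y**3 - 9y**2 + 20y = ((1/20)y)(20y**2 - 180y + 400) + (0)
Last nonzero remainder: 20y**2 - 180y + 400. Dividing through by 20 gives the monic gcd y**2 - 9y + 20.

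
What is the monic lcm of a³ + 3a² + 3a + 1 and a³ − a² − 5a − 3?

a⁴ − 6a² − 8a − 3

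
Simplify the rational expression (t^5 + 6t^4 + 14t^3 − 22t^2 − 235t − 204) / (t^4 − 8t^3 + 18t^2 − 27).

(t^3 + 8t^2 + 33t + 68)/(t^2 − 6t + 9)

Repeated division with remainder:
  t^5 + 6t^4 + 14t^3 − 22t^2 − 235t − 204 = (t + 14)(t^4 − 8t^3 + 18t^2 − 27) + (108t^3 − 274t^2 − 208t + 174)
  t^4 − 8t^3 + 18t^2 − 27 = ((1/108)t − 295/5832)(108t^3 − 274t^2 − 208t + 174) + ((17689/2916)t^2 − (17689/1458)t − 17689/972)
  108t^3 − 274t^2 − 208t + 174 = ((314928/17689)t − 169128/17689)((17689/2916)t^2 − (17689/1458)t − 17689/972) + (0)
Last nonzero remainder: (17689/2916)t^2 − (17689/1458)t − 17689/972. Dividing through by 17689/2916 gives the monic gcd t^2 − 2t − 3.
Cancel t^2 − 2t − 3 from numerator and denominator to get the reduced form.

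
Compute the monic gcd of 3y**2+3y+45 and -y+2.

1

Apply the Euclidean algorithm:
  3y**2+3y+45 = (-3y-9)(-y+2) + (63)
  -y+2 = (-(1/63)y+2/63)(63) + (0)
The last nonzero remainder is the constant 63, so the polynomials are coprime and gcd = 1.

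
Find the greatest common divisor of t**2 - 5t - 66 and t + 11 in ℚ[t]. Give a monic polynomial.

By polynomial division,
  t**2 - 5t - 66 = (t - 16)(t + 11) + (110)
  t + 11 = ((1/110)t + 1/10)(110) + (0)
The last nonzero remainder is the constant 110, so the polynomials are coprime and gcd = 1.

1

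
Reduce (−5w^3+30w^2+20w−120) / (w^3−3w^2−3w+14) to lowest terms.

(−5w^2+40w−60)/(w^2−5w+7)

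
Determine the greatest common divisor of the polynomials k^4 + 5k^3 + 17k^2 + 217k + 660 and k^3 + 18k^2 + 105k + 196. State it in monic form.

k + 4

Repeated division with remainder:
  k^4 + 5k^3 + 17k^2 + 217k + 660 = (k − 13)(k^3 + 18k^2 + 105k + 196) + (146k^2 + 1386k + 3208)
  k^3 + 18k^2 + 105k + 196 = ((1/146)k + 621/10658)(146k^2 + 1386k + 3208) + ((12100/5329)k + 48400/5329)
  146k^2 + 1386k + 3208 = ((389017/6050)k + 2136929/6050)((12100/5329)k + 48400/5329) + (0)
Last nonzero remainder: (12100/5329)k + 48400/5329. Dividing through by 12100/5329 gives the monic gcd k + 4.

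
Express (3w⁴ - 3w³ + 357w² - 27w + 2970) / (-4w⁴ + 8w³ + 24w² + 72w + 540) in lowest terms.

Apply the Euclidean algorithm:
  3w⁴ - 3w³ + 357w² - 27w + 2970 = (-3/4)(-4w⁴ + 8w³ + 24w² + 72w + 540) + (3w³ + 375w² + 27w + 3375)
  -4w⁴ + 8w³ + 24w² + 72w + 540 = (-(4/3)w + 508/3)(3w³ + 375w² + 27w + 3375) + (-63440w² - 570960)
  3w³ + 375w² + 27w + 3375 = (-(3/63440)w - 75/12688)(-63440w² - 570960) + (0)
Last nonzero remainder: -63440w² - 570960. Dividing through by -63440 gives the monic gcd w² + 9.
Cancel w² + 9 from numerator and denominator to get the reduced form.

(-3w² + 3w - 330)/(4w² - 8w - 60)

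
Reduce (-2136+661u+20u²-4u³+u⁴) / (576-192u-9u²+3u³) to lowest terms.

Repeated division with remainder:
  u⁴-4u³+20u²+661u-2136 = ((1/3)u-1/3)(3u³-9u²-192u+576) + (81u²+405u-1944)
  3u³-9u²-192u+576 = ((1/27)u-8/27)(81u²+405u-1944) + (0)
Last nonzero remainder: 81u²+405u-1944. Dividing through by 81 gives the monic gcd u²+5u-24.
Cancel u²+5u-24 from numerator and denominator to get the reduced form.

(89-9u+u²)/(-24+3u)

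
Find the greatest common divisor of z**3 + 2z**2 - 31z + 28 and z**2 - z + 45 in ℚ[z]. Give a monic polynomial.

1

Euclidean algorithm in ℚ[z]:
  z**3 + 2z**2 - 31z + 28 = (z + 3)(z**2 - z + 45) + (-73z - 107)
  z**2 - z + 45 = (-(1/73)z + 180/5329)(-73z - 107) + (259065/5329)
  -73z - 107 = (-(389017/259065)z - 570203/259065)(259065/5329) + (0)
The last nonzero remainder is the constant 259065/5329, so the polynomials are coprime and gcd = 1.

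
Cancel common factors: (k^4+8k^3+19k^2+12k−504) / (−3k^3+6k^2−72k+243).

(−k^3−11k^2−52k−168)/(3k^2+3k+81)

Euclidean algorithm in ℚ[k]:
  k^4+8k^3+19k^2+12k−504 = (−(1/3)k−10/3)(−3k^3+6k^2−72k+243) + (15k^2−147k+306)
  −3k^3+6k^2−72k+243 = (−(1/5)k−39/25)(15k^2−147k+306) + (−(6003/25)k+18009/25)
  15k^2−147k+306 = (−(125/2001)k+850/2001)(−(6003/25)k+18009/25) + (0)
Last nonzero remainder: −(6003/25)k+18009/25. Dividing through by −6003/25 gives the monic gcd k−3.
Cancel k−3 from numerator and denominator to get the reduced form.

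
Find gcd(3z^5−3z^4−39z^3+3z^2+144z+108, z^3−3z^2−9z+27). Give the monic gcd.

z^2−6z+9

Repeated division with remainder:
  3z^5−3z^4−39z^3+3z^2+144z+108 = (3z^2+6z+6)(z^3−3z^2−9z+27) + (−6z^2+36z−54)
  z^3−3z^2−9z+27 = (−(1/6)z−1/2)(−6z^2+36z−54) + (0)
Last nonzero remainder: −6z^2+36z−54. Dividing through by −6 gives the monic gcd z^2−6z+9.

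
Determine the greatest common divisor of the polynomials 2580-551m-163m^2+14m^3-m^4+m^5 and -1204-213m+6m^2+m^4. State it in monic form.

172+55m+7m^2+m^3

Apply the Euclidean algorithm:
  m^5-m^4+14m^3-163m^2-551m+2580 = (m-1)(m^4+6m^2-213m-1204) + (8m^3+56m^2+440m+1376)
  m^4+6m^2-213m-1204 = ((1/8)m-7/8)(8m^3+56m^2+440m+1376) + (0)
Last nonzero remainder: 8m^3+56m^2+440m+1376. Dividing through by 8 gives the monic gcd m^3+7m^2+55m+172.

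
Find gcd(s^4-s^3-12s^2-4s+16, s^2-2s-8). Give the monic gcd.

Apply the Euclidean algorithm:
  s^4-s^3-12s^2-4s+16 = (s^2+s-2)(s^2-2s-8) + (0)
The last nonzero remainder s^2-2s-8 is already monic.

s^2-2s-8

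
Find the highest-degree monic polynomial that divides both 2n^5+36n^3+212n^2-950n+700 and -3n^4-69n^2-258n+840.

n^3-4n^2+39n-70

Apply the Euclidean algorithm:
  2n^5+36n^3+212n^2-950n+700 = (-(2/3)n)(-3n^4-69n^2-258n+840) + (-10n^3+40n^2-390n+700)
  -3n^4-69n^2-258n+840 = ((3/10)n+6/5)(-10n^3+40n^2-390n+700) + (0)
Last nonzero remainder: -10n^3+40n^2-390n+700. Dividing through by -10 gives the monic gcd n^3-4n^2+39n-70.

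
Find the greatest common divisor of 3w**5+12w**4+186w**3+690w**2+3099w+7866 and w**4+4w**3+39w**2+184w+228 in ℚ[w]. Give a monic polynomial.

w**3+2w**2+35w+114

Euclidean algorithm in ℚ[w]:
  3w**5+12w**4+186w**3+690w**2+3099w+7866 = (3w)(w**4+4w**3+39w**2+184w+228) + (69w**3+138w**2+2415w+7866)
  w**4+4w**3+39w**2+184w+228 = ((1/69)w+2/69)(69w**3+138w**2+2415w+7866) + (0)
Last nonzero remainder: 69w**3+138w**2+2415w+7866. Dividing through by 69 gives the monic gcd w**3+2w**2+35w+114.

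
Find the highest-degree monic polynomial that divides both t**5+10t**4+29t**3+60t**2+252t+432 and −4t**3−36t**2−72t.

Euclidean algorithm in ℚ[t]:
  t**5+10t**4+29t**3+60t**2+252t+432 = (−(1/4)t**2−(1/4)t−1/2)(−4t**3−36t**2−72t) + (24t**2+216t+432)
  −4t**3−36t**2−72t = (−(1/6)t)(24t**2+216t+432) + (0)
Last nonzero remainder: 24t**2+216t+432. Dividing through by 24 gives the monic gcd t**2+9t+18.

t**2+9t+18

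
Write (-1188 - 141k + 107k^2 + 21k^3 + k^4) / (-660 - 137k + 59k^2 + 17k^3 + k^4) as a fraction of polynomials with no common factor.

Euclidean algorithm in ℚ[k]:
  k^4 + 21k^3 + 107k^2 - 141k - 1188 = (k^4 + 17k^3 + 59k^2 - 137k - 660) + (4k^3 + 48k^2 - 4k - 528)
  k^4 + 17k^3 + 59k^2 - 137k - 660 = ((1/4)k + 5/4)(4k^3 + 48k^2 - 4k - 528) + (0)
Last nonzero remainder: 4k^3 + 48k^2 - 4k - 528. Dividing through by 4 gives the monic gcd k^3 + 12k^2 - k - 132.
Cancel k^3 + 12k^2 - k - 132 from numerator and denominator to get the reduced form.

(9 + k)/(5 + k)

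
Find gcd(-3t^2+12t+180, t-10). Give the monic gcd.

t-10

Repeated division with remainder:
  -3t^2+12t+180 = (-3t-18)(t-10) + (0)
The last nonzero remainder t-10 is already monic.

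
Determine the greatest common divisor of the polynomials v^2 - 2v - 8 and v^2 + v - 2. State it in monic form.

By polynomial division,
  v^2 - 2v - 8 = (v^2 + v - 2) + (-3v - 6)
  v^2 + v - 2 = (-(1/3)v + 1/3)(-3v - 6) + (0)
Last nonzero remainder: -3v - 6. Dividing through by -3 gives the monic gcd v + 2.

v + 2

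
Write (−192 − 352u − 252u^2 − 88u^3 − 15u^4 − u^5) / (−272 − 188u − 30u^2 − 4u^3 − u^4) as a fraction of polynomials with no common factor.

(24 + 26u + 9u^2 + u^3)/(34 − 2u + u^2)

Euclidean algorithm in ℚ[u]:
  −u^5 − 15u^4 − 88u^3 − 252u^2 − 352u − 192 = (u + 11)(−u^4 − 4u^3 − 30u^2 − 188u − 272) + (−14u^3 + 266u^2 + 1988u + 2800)
  −u^4 − 4u^3 − 30u^2 − 188u − 272 = ((1/14)u + 23/14)(−14u^3 + 266u^2 + 1988u + 2800) + (−609u^2 − 3654u − 4872)
  −14u^3 + 266u^2 + 1988u + 2800 = ((2/87)u − 50/87)(−609u^2 − 3654u − 4872) + (0)
Last nonzero remainder: −609u^2 − 3654u − 4872. Dividing through by −609 gives the monic gcd u^2 + 6u + 8.
Cancel u^2 + 6u + 8 from numerator and denominator to get the reduced form.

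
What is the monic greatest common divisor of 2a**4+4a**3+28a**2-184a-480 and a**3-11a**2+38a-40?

a-4

By polynomial division,
  2a**4+4a**3+28a**2-184a-480 = (2a+26)(a**3-11a**2+38a-40) + (238a**2-1092a+560)
  a**3-11a**2+38a-40 = ((1/238)a-109/4046)(238a**2-1092a+560) + ((1800/289)a-7200/289)
  238a**2-1092a+560 = ((34391/900)a-2023/90)((1800/289)a-7200/289) + (0)
Last nonzero remainder: (1800/289)a-7200/289. Dividing through by 1800/289 gives the monic gcd a-4.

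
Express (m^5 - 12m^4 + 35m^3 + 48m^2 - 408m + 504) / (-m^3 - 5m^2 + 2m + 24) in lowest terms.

Euclidean algorithm in ℚ[m]:
  m^5 - 12m^4 + 35m^3 + 48m^2 - 408m + 504 = (-m^2 + 17m - 122)(-m^3 - 5m^2 + 2m + 24) + (-572m^2 - 572m + 3432)
  -m^3 - 5m^2 + 2m + 24 = ((1/572)m + 1/143)(-572m^2 - 572m + 3432) + (0)
Last nonzero remainder: -572m^2 - 572m + 3432. Dividing through by -572 gives the monic gcd m^2 + m - 6.
Cancel m^2 + m - 6 from numerator and denominator to get the reduced form.

(-m^3 + 13m^2 - 54m + 84)/(m + 4)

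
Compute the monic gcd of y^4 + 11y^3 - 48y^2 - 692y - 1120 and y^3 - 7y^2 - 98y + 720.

y^2 + 2y - 80

Apply the Euclidean algorithm:
  y^4 + 11y^3 - 48y^2 - 692y - 1120 = (y + 18)(y^3 - 7y^2 - 98y + 720) + (176y^2 + 352y - 14080)
  y^3 - 7y^2 - 98y + 720 = ((1/176)y - 9/176)(176y^2 + 352y - 14080) + (0)
Last nonzero remainder: 176y^2 + 352y - 14080. Dividing through by 176 gives the monic gcd y^2 + 2y - 80.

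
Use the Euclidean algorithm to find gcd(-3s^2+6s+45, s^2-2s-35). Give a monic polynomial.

By polynomial division,
  -3s^2+6s+45 = (-3)(s^2-2s-35) + (-60)
  s^2-2s-35 = (-(1/60)s^2+(1/30)s+7/12)(-60) + (0)
The last nonzero remainder is the constant -60, so the polynomials are coprime and gcd = 1.

1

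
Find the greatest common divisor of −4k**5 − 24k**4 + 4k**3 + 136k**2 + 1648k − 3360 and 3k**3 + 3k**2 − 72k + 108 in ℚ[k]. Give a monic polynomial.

k**2 − 5k + 6

Euclidean algorithm in ℚ[k]:
  −4k**5 − 24k**4 + 4k**3 + 136k**2 + 1648k − 3360 = (−(4/3)k**2 − (20/3)k − 24)(3k**3 + 3k**2 − 72k + 108) + (−128k**2 + 640k − 768)
  3k**3 + 3k**2 − 72k + 108 = (−(3/128)k − 9/64)(−128k**2 + 640k − 768) + (0)
Last nonzero remainder: −128k**2 + 640k − 768. Dividing through by −128 gives the monic gcd k**2 − 5k + 6.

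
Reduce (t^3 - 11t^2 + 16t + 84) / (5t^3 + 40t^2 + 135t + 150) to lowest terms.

(t^2 - 13t + 42)/(5t^2 + 30t + 75)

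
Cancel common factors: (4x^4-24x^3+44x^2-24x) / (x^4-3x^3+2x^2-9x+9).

Apply the Euclidean algorithm:
  4x^4-24x^3+44x^2-24x = (4)(x^4-3x^3+2x^2-9x+9) + (-12x^3+36x^2+12x-36)
  x^4-3x^3+2x^2-9x+9 = (-(1/12)x)(-12x^3+36x^2+12x-36) + (3x^2-12x+9)
  -12x^3+36x^2+12x-36 = (-4x-4)(3x^2-12x+9) + (0)
Last nonzero remainder: 3x^2-12x+9. Dividing through by 3 gives the monic gcd x^2-4x+3.
Cancel x^2-4x+3 from numerator and denominator to get the reduced form.

(4x^2-8x)/(x^2+x+3)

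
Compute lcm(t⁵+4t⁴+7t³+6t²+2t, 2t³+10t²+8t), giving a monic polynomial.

By polynomial division,
  t⁵+4t⁴+7t³+6t²+2t = ((1/2)t²−(1/2)t+4)(2t³+10t²+8t) + (−30t²−30t)
  2t³+10t²+8t = (−(1/15)t−4/15)(−30t²−30t) + (0)
Last nonzero remainder: −30t²−30t. Dividing through by −30 gives the monic gcd t²+t.
Then lcm(f, g) = f·g / gcd(f, g); expanding and making the result monic gives the answer.

t⁶+8t⁵+23t⁴+34t³+26t²+8t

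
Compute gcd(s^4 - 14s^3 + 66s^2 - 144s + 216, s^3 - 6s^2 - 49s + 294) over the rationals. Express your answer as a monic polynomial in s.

s - 6

Euclidean algorithm in ℚ[s]:
  s^4 - 14s^3 + 66s^2 - 144s + 216 = (s - 8)(s^3 - 6s^2 - 49s + 294) + (67s^2 - 830s + 2568)
  s^3 - 6s^2 - 49s + 294 = ((1/67)s + 428/4489)(67s^2 - 830s + 2568) + (-(36777/4489)s + 220662/4489)
  67s^2 - 830s + 2568 = (-(300763/36777)s + 1921292/36777)(-(36777/4489)s + 220662/4489) + (0)
Last nonzero remainder: -(36777/4489)s + 220662/4489. Dividing through by -36777/4489 gives the monic gcd s - 6.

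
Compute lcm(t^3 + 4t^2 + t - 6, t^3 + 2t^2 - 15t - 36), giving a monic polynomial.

t^5 + 3t^4 - 15t^3 - 55t^2 - 6t + 72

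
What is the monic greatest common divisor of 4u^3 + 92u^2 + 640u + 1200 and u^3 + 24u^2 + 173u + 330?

u^2 + 13u + 30

Apply the Euclidean algorithm:
  4u^3 + 92u^2 + 640u + 1200 = (4)(u^3 + 24u^2 + 173u + 330) + (−4u^2 − 52u − 120)
  u^3 + 24u^2 + 173u + 330 = (−(1/4)u − 11/4)(−4u^2 − 52u − 120) + (0)
Last nonzero remainder: −4u^2 − 52u − 120. Dividing through by −4 gives the monic gcd u^2 + 13u + 30.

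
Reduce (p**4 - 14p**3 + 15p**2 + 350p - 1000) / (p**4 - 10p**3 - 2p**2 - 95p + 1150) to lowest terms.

Euclidean algorithm in ℚ[p]:
  p**4 - 14p**3 + 15p**2 + 350p - 1000 = (p**4 - 10p**3 - 2p**2 - 95p + 1150) + (-4p**3 + 17p**2 + 445p - 2150)
  p**4 - 10p**3 - 2p**2 - 95p + 1150 = (-(1/4)p + 23/16)(-4p**3 + 17p**2 + 445p - 2150) + ((1357/16)p**2 - (20355/16)p + 33925/8)
  -4p**3 + 17p**2 + 445p - 2150 = (-(64/1357)p - 688/1357)((1357/16)p**2 - (20355/16)p + 33925/8) + (0)
Last nonzero remainder: (1357/16)p**2 - (20355/16)p + 33925/8. Dividing through by 1357/16 gives the monic gcd p**2 - 15p + 50.
Cancel p**2 - 15p + 50 from numerator and denominator to get the reduced form.

(p**2 + p - 20)/(p**2 + 5p + 23)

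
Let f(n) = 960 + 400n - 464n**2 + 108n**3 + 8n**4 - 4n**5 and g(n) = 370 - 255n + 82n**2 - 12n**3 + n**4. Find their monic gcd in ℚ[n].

10 - 5n + n**2

Euclidean algorithm in ℚ[n]:
  -4n**5 + 8n**4 + 108n**3 - 464n**2 + 400n + 960 = (-4n - 40)(n**4 - 12n**3 + 82n**2 - 255n + 370) + (-44n**3 + 1796n**2 - 8320n + 15760)
  n**4 - 12n**3 + 82n**2 - 255n + 370 = (-(1/44)n - 317/484)(-44n**3 + 1796n**2 - 8320n + 15760) + ((129375/121)n**2 - (646875/121)n + 1293750/121)
  -44n**3 + 1796n**2 - 8320n + 15760 = (-(5324/129375)n + 190696/129375)((129375/121)n**2 - (646875/121)n + 1293750/121) + (0)
Last nonzero remainder: (129375/121)n**2 - (646875/121)n + 1293750/121. Dividing through by 129375/121 gives the monic gcd n**2 - 5n + 10.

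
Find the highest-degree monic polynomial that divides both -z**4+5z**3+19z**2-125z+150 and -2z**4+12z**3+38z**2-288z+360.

Apply the Euclidean algorithm:
  -z**4+5z**3+19z**2-125z+150 = (1/2)(-2z**4+12z**3+38z**2-288z+360) + (-z**3+19z-30)
  -2z**4+12z**3+38z**2-288z+360 = (2z-12)(-z**3+19z-30) + (0)
Last nonzero remainder: -z**3+19z-30. Dividing through by -1 gives the monic gcd z**3-19z+30.

z**3-19z+30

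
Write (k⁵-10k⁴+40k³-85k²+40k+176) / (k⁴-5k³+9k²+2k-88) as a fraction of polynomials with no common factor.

Repeated division with remainder:
  k⁵-10k⁴+40k³-85k²+40k+176 = (k-5)(k⁴-5k³+9k²+2k-88) + (6k³-42k²+138k-264)
  k⁴-5k³+9k²+2k-88 = ((1/6)k+1/3)(6k³-42k²+138k-264) + (0)
Last nonzero remainder: 6k³-42k²+138k-264. Dividing through by 6 gives the monic gcd k³-7k²+23k-44.
Cancel k³-7k²+23k-44 from numerator and denominator to get the reduced form.

(k²-3k-4)/(k+2)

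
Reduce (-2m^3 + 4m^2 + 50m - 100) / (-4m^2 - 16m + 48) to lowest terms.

Apply the Euclidean algorithm:
  -2m^3 + 4m^2 + 50m - 100 = ((1/2)m - 3)(-4m^2 - 16m + 48) + (-22m + 44)
  -4m^2 - 16m + 48 = ((2/11)m + 12/11)(-22m + 44) + (0)
Last nonzero remainder: -22m + 44. Dividing through by -22 gives the monic gcd m - 2.
Cancel m - 2 from numerator and denominator to get the reduced form.

(m^2 - 25)/(2m + 12)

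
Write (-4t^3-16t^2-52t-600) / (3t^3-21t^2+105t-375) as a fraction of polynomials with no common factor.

Repeated division with remainder:
  -4t^3-16t^2-52t-600 = (-4/3)(3t^3-21t^2+105t-375) + (-44t^2+88t-1100)
  3t^3-21t^2+105t-375 = (-(3/44)t+15/44)(-44t^2+88t-1100) + (0)
Last nonzero remainder: -44t^2+88t-1100. Dividing through by -44 gives the monic gcd t^2-2t+25.
Cancel t^2-2t+25 from numerator and denominator to get the reduced form.

(-4t-24)/(3t-15)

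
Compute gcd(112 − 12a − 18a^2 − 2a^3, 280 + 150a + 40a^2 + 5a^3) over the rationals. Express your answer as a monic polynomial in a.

By polynomial division,
  −2a^3 − 18a^2 − 12a + 112 = (−2/5)(5a^3 + 40a^2 + 150a + 280) + (−2a^2 + 48a + 224)
  5a^3 + 40a^2 + 150a + 280 = (−(5/2)a − 80)(−2a^2 + 48a + 224) + (4550a + 18200)
  −2a^2 + 48a + 224 = (−(1/2275)a + 4/325)(4550a + 18200) + (0)
Last nonzero remainder: 4550a + 18200. Dividing through by 4550 gives the monic gcd a + 4.

4 + a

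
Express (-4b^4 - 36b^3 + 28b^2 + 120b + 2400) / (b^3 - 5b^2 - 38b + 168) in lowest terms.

(-4b^3 - 52b^2 - 180b - 600)/(b^2 - b - 42)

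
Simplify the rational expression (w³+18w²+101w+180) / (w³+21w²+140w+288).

(w+5)/(w+8)

Euclidean algorithm in ℚ[w]:
  w³+18w²+101w+180 = (w³+21w²+140w+288) + (-3w²-39w-108)
  w³+21w²+140w+288 = (-(1/3)w-8/3)(-3w²-39w-108) + (0)
Last nonzero remainder: -3w²-39w-108. Dividing through by -3 gives the monic gcd w²+13w+36.
Cancel w²+13w+36 from numerator and denominator to get the reduced form.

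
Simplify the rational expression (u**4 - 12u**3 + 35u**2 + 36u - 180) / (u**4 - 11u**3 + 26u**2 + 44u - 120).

(u - 3)/(u - 2)

Repeated division with remainder:
  u**4 - 12u**3 + 35u**2 + 36u - 180 = (u**4 - 11u**3 + 26u**2 + 44u - 120) + (-u**3 + 9u**2 - 8u - 60)
  u**4 - 11u**3 + 26u**2 + 44u - 120 = (-u + 2)(-u**3 + 9u**2 - 8u - 60) + (0)
Last nonzero remainder: -u**3 + 9u**2 - 8u - 60. Dividing through by -1 gives the monic gcd u**3 - 9u**2 + 8u + 60.
Cancel u**3 - 9u**2 + 8u + 60 from numerator and denominator to get the reduced form.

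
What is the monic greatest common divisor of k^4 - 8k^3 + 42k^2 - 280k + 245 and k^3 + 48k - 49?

Apply the Euclidean algorithm:
  k^4 - 8k^3 + 42k^2 - 280k + 245 = (k - 8)(k^3 + 48k - 49) + (-6k^2 + 153k - 147)
  k^3 + 48k - 49 = (-(1/6)k - 17/4)(-6k^2 + 153k - 147) + ((2695/4)k - 2695/4)
  -6k^2 + 153k - 147 = (-(24/2695)k + 12/55)((2695/4)k - 2695/4) + (0)
Last nonzero remainder: (2695/4)k - 2695/4. Dividing through by 2695/4 gives the monic gcd k - 1.

k - 1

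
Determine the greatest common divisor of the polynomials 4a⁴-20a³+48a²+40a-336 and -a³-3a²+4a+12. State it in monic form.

By polynomial division,
  4a⁴-20a³+48a²+40a-336 = (-4a+32)(-a³-3a²+4a+12) + (160a²-40a-720)
  -a³-3a²+4a+12 = (-(1/160)a-13/640)(160a²-40a-720) + (-(21/16)a-21/8)
  160a²-40a-720 = (-(2560/21)a+1920/7)(-(21/16)a-21/8) + (0)
Last nonzero remainder: -(21/16)a-21/8. Dividing through by -21/16 gives the monic gcd a+2.

a+2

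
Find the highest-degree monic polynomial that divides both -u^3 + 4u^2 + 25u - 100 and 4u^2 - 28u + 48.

u - 4

By polynomial division,
  -u^3 + 4u^2 + 25u - 100 = (-(1/4)u - 3/4)(4u^2 - 28u + 48) + (16u - 64)
  4u^2 - 28u + 48 = ((1/4)u - 3/4)(16u - 64) + (0)
Last nonzero remainder: 16u - 64. Dividing through by 16 gives the monic gcd u - 4.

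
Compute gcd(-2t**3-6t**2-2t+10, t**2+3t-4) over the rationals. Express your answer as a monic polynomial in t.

Repeated division with remainder:
  -2t**3-6t**2-2t+10 = (-2t)(t**2+3t-4) + (-10t+10)
  t**2+3t-4 = (-(1/10)t-2/5)(-10t+10) + (0)
Last nonzero remainder: -10t+10. Dividing through by -10 gives the monic gcd t-1.

t-1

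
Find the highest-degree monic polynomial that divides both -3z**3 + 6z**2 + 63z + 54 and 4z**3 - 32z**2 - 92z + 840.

Apply the Euclidean algorithm:
  -3z**3 + 6z**2 + 63z + 54 = (-3/4)(4z**3 - 32z**2 - 92z + 840) + (-18z**2 - 6z + 684)
  4z**3 - 32z**2 - 92z + 840 = (-(2/9)z + 50/27)(-18z**2 - 6z + 684) + ((640/9)z - 1280/3)
  -18z**2 - 6z + 684 = (-(81/320)z - 513/320)((640/9)z - 1280/3) + (0)
Last nonzero remainder: (640/9)z - 1280/3. Dividing through by 640/9 gives the monic gcd z - 6.

z - 6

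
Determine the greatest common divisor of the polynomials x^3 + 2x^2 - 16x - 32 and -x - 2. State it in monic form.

x + 2

Repeated division with remainder:
  x^3 + 2x^2 - 16x - 32 = (-x^2 + 16)(-x - 2) + (0)
Last nonzero remainder: -x - 2. Dividing through by -1 gives the monic gcd x + 2.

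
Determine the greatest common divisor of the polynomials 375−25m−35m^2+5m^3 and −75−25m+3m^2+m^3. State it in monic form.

−15−2m+m^2

By polynomial division,
  5m^3−35m^2−25m+375 = (5)(m^3+3m^2−25m−75) + (−50m^2+100m+750)
  m^3+3m^2−25m−75 = (−(1/50)m−1/10)(−50m^2+100m+750) + (0)
Last nonzero remainder: −50m^2+100m+750. Dividing through by −50 gives the monic gcd m^2−2m−15.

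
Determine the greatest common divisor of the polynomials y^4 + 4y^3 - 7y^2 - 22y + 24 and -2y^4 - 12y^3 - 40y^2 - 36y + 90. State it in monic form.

y^2 + 2y - 3

By polynomial division,
  y^4 + 4y^3 - 7y^2 - 22y + 24 = (-1/2)(-2y^4 - 12y^3 - 40y^2 - 36y + 90) + (-2y^3 - 27y^2 - 40y + 69)
  -2y^4 - 12y^3 - 40y^2 - 36y + 90 = (y - 15/2)(-2y^3 - 27y^2 - 40y + 69) + (-(405/2)y^2 - 405y + 1215/2)
  -2y^3 - 27y^2 - 40y + 69 = ((4/405)y + 46/405)(-(405/2)y^2 - 405y + 1215/2) + (0)
Last nonzero remainder: -(405/2)y^2 - 405y + 1215/2. Dividing through by -405/2 gives the monic gcd y^2 + 2y - 3.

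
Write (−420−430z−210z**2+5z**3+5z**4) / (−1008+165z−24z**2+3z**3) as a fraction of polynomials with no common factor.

Euclidean algorithm in ℚ[z]:
  5z**4+5z**3−210z**2−430z−420 = ((5/3)z+15)(3z**3−24z**2+165z−1008) + (−125z**2−1225z+14700)
  3z**3−24z**2+165z−1008 = (−(3/125)z+267/625)(−125z**2−1225z+14700) + ((26028/25)z−182196/25)
  −125z**2−1225z+14700 = (−(3125/26028)z−4375/2169)((26028/25)z−182196/25) + (0)
Last nonzero remainder: (26028/25)z−182196/25. Dividing through by 26028/25 gives the monic gcd z−7.
Cancel z−7 from numerator and denominator to get the reduced form.

(60+70z+40z**2+5z**3)/(144−3z+3z**2)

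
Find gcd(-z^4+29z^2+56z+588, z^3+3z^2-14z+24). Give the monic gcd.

z+6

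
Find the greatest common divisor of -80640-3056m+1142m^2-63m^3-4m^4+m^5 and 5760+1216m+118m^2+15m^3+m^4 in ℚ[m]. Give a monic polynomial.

By polynomial division,
  m^5-4m^4-63m^3+1142m^2-3056m-80640 = (m-19)(m^4+15m^3+118m^2+1216m+5760) + (104m^3+2168m^2+14288m+28800)
  m^4+15m^3+118m^2+1216m+5760 = ((1/104)m-19/338)(104m^3+2168m^2+14288m+28800) + ((17320/169)m^2+(294440/169)m+1247040/169)
  104m^3+2168m^2+14288m+28800 = ((2197/2165)m+1690/433)((17320/169)m^2+(294440/169)m+1247040/169) + (0)
Last nonzero remainder: (17320/169)m^2+(294440/169)m+1247040/169. Dividing through by 17320/169 gives the monic gcd m^2+17m+72.

72+17m+m^2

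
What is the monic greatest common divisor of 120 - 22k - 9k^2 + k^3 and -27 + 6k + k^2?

Repeated division with remainder:
  k^3 - 9k^2 - 22k + 120 = (k - 15)(k^2 + 6k - 27) + (95k - 285)
  k^2 + 6k - 27 = ((1/95)k + 9/95)(95k - 285) + (0)
Last nonzero remainder: 95k - 285. Dividing through by 95 gives the monic gcd k - 3.

-3 + k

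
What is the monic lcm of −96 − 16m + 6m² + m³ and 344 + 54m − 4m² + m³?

By polynomial division,
  m³ + 6m² − 16m − 96 = (m³ − 4m² + 54m + 344) + (10m² − 70m − 440)
  m³ − 4m² + 54m + 344 = ((1/10)m + 3/10)(10m² − 70m − 440) + (119m + 476)
  10m² − 70m − 440 = ((10/119)m − 110/119)(119m + 476) + (0)
Last nonzero remainder: 119m + 476. Dividing through by 119 gives the monic gcd m + 4.
Then lcm(f, g) = f·g / gcd(f, g); expanding and making the result monic gives the answer.

−8256 − 608m + 548m² + 22m³ − 2m⁴ + m⁵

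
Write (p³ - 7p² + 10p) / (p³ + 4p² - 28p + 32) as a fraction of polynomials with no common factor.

(p² - 5p)/(p² + 6p - 16)

Apply the Euclidean algorithm:
  p³ - 7p² + 10p = (p³ + 4p² - 28p + 32) + (-11p² + 38p - 32)
  p³ + 4p² - 28p + 32 = (-(1/11)p - 82/121)(-11p² + 38p - 32) + (-(624/121)p + 1248/121)
  -11p² + 38p - 32 = ((1331/624)p - 121/39)(-(624/121)p + 1248/121) + (0)
Last nonzero remainder: -(624/121)p + 1248/121. Dividing through by -624/121 gives the monic gcd p - 2.
Cancel p - 2 from numerator and denominator to get the reduced form.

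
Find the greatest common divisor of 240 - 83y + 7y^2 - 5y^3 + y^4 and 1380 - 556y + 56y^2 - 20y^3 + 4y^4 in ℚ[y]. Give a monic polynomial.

By polynomial division,
  y^4 - 5y^3 + 7y^2 - 83y + 240 = (1/4)(4y^4 - 20y^3 + 56y^2 - 556y + 1380) + (-7y^2 + 56y - 105)
  4y^4 - 20y^3 + 56y^2 - 556y + 1380 = (-(4/7)y^2 - (12/7)y - 92/7)(-7y^2 + 56y - 105) + (0)
Last nonzero remainder: -7y^2 + 56y - 105. Dividing through by -7 gives the monic gcd y^2 - 8y + 15.

15 - 8y + y^2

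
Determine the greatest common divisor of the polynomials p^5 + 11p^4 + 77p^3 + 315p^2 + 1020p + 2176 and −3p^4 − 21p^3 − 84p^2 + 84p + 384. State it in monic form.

p^2 + 7p + 32

Euclidean algorithm in ℚ[p]:
  p^5 + 11p^4 + 77p^3 + 315p^2 + 1020p + 2176 = (−(1/3)p − 4/3)(−3p^4 − 21p^3 − 84p^2 + 84p + 384) + (21p^3 + 231p^2 + 1260p + 2688)
  −3p^4 − 21p^3 − 84p^2 + 84p + 384 = (−(1/7)p + 4/7)(21p^3 + 231p^2 + 1260p + 2688) + (−36p^2 − 252p − 1152)
  21p^3 + 231p^2 + 1260p + 2688 = (−(7/12)p − 7/3)(−36p^2 − 252p − 1152) + (0)
Last nonzero remainder: −36p^2 − 252p − 1152. Dividing through by −36 gives the monic gcd p^2 + 7p + 32.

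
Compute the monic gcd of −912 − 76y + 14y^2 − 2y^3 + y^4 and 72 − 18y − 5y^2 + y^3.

−24 − 2y + y^2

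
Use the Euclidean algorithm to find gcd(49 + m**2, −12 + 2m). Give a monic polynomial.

By polynomial division,
  m**2 + 49 = ((1/2)m + 3)(2m − 12) + (85)
  2m − 12 = ((2/85)m − 12/85)(85) + (0)
The last nonzero remainder is the constant 85, so the polynomials are coprime and gcd = 1.

1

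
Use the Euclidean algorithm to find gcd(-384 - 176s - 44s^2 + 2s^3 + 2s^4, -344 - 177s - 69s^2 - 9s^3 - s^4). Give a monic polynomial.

8 + 3s + s^2

Apply the Euclidean algorithm:
  2s^4 + 2s^3 - 44s^2 - 176s - 384 = (-2)(-s^4 - 9s^3 - 69s^2 - 177s - 344) + (-16s^3 - 182s^2 - 530s - 1072)
  -s^4 - 9s^3 - 69s^2 - 177s - 344 = ((1/16)s - 19/128)(-16s^3 - 182s^2 - 530s - 1072) + (-(4025/64)s^2 - (12075/64)s - 4025/8)
  -16s^3 - 182s^2 - 530s - 1072 = ((1024/4025)s + 8576/4025)(-(4025/64)s^2 - (12075/64)s - 4025/8) + (0)
Last nonzero remainder: -(4025/64)s^2 - (12075/64)s - 4025/8. Dividing through by -4025/64 gives the monic gcd s^2 + 3s + 8.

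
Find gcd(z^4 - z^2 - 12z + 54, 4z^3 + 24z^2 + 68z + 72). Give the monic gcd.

z^2 + 4z + 9

Apply the Euclidean algorithm:
  z^4 - z^2 - 12z + 54 = ((1/4)z - 3/2)(4z^3 + 24z^2 + 68z + 72) + (18z^2 + 72z + 162)
  4z^3 + 24z^2 + 68z + 72 = ((2/9)z + 4/9)(18z^2 + 72z + 162) + (0)
Last nonzero remainder: 18z^2 + 72z + 162. Dividing through by 18 gives the monic gcd z^2 + 4z + 9.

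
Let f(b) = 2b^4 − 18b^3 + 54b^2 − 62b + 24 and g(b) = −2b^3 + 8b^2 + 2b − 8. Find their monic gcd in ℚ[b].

Euclidean algorithm in ℚ[b]:
  2b^4 − 18b^3 + 54b^2 − 62b + 24 = (−b + 5)(−2b^3 + 8b^2 + 2b − 8) + (16b^2 − 80b + 64)
  −2b^3 + 8b^2 + 2b − 8 = (−(1/8)b − 1/8)(16b^2 − 80b + 64) + (0)
Last nonzero remainder: 16b^2 − 80b + 64. Dividing through by 16 gives the monic gcd b^2 − 5b + 4.

b^2 − 5b + 4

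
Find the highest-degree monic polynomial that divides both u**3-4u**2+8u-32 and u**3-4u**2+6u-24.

u-4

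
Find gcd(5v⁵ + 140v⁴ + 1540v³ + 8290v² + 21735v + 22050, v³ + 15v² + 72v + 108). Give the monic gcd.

v² + 9v + 18

Repeated division with remainder:
  5v⁵ + 140v⁴ + 1540v³ + 8290v² + 21735v + 22050 = (5v² + 65v + 205)(v³ + 15v² + 72v + 108) + (-5v² - 45v - 90)
  v³ + 15v² + 72v + 108 = (-(1/5)v - 6/5)(-5v² - 45v - 90) + (0)
Last nonzero remainder: -5v² - 45v - 90. Dividing through by -5 gives the monic gcd v² + 9v + 18.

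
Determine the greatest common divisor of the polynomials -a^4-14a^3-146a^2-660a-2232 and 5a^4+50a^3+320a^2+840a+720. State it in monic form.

a^2+6a+36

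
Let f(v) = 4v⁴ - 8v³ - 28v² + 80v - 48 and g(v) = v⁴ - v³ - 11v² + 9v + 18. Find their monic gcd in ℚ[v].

Apply the Euclidean algorithm:
  4v⁴ - 8v³ - 28v² + 80v - 48 = (4)(v⁴ - v³ - 11v² + 9v + 18) + (-4v³ + 16v² + 44v - 120)
  v⁴ - v³ - 11v² + 9v + 18 = (-(1/4)v - 3/4)(-4v³ + 16v² + 44v - 120) + (12v² + 12v - 72)
  -4v³ + 16v² + 44v - 120 = (-(1/3)v + 5/3)(12v² + 12v - 72) + (0)
Last nonzero remainder: 12v² + 12v - 72. Dividing through by 12 gives the monic gcd v² + v - 6.

v² + v - 6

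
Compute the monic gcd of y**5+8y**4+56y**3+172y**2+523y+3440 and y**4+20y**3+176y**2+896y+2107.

y**2+6y+43

Apply the Euclidean algorithm:
  y**5+8y**4+56y**3+172y**2+523y+3440 = (y−12)(y**4+20y**3+176y**2+896y+2107) + (120y**3+1388y**2+9168y+28724)
  y**4+20y**3+176y**2+896y+2107 = ((1/120)y+253/3600)(120y**3+1388y**2+9168y+28724) + ((1849/900)y**2+(1849/150)y+79507/900)
  120y**3+1388y**2+9168y+28724 = ((108000/1849)y+601200/1849)((1849/900)y**2+(1849/150)y+79507/900) + (0)
Last nonzero remainder: (1849/900)y**2+(1849/150)y+79507/900. Dividing through by 1849/900 gives the monic gcd y**2+6y+43.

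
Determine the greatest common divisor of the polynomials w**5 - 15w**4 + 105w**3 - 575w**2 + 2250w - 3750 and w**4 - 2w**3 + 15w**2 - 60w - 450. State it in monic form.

Euclidean algorithm in ℚ[w]:
  w**5 - 15w**4 + 105w**3 - 575w**2 + 2250w - 3750 = (w - 13)(w**4 - 2w**3 + 15w**2 - 60w - 450) + (64w**3 - 320w**2 + 1920w - 9600)
  w**4 - 2w**3 + 15w**2 - 60w - 450 = ((1/64)w + 3/64)(64w**3 - 320w**2 + 1920w - 9600) + (0)
Last nonzero remainder: 64w**3 - 320w**2 + 1920w - 9600. Dividing through by 64 gives the monic gcd w**3 - 5w**2 + 30w - 150.

w**3 - 5w**2 + 30w - 150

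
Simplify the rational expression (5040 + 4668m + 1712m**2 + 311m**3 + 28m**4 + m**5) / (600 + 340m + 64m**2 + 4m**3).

Repeated division with remainder:
  m**5 + 28m**4 + 311m**3 + 1712m**2 + 4668m + 5040 = ((1/4)m**2 + 3m + 17/2)(4m**3 + 64m**2 + 340m + 600) + (-2m**2 - 22m - 60)
  4m**3 + 64m**2 + 340m + 600 = (-2m - 10)(-2m**2 - 22m - 60) + (0)
Last nonzero remainder: -2m**2 - 22m - 60. Dividing through by -2 gives the monic gcd m**2 + 11m + 30.
Cancel m**2 + 11m + 30 from numerator and denominator to get the reduced form.

(168 + 94m + 17m**2 + m**3)/(20 + 4m)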